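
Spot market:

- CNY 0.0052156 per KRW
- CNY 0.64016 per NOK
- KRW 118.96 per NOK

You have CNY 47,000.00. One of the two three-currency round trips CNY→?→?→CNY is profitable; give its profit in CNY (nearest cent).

Profit: CNY 1,493.24

Profitable loop is CNY → KRW → NOK → CNY:
CNY 47,000.00 ÷ 0.0052156 = KRW 9,011,427
KRW 9,011,427 ÷ 118.96 = NOK 75,751.74
NOK 75,751.74 × 0.64016 = CNY 48,493.24
Profit = CNY 48,493.24 − CNY 47,000.00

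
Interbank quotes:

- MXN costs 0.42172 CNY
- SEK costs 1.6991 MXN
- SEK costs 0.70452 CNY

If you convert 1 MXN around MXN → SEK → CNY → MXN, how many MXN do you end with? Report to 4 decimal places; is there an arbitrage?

0.9832 (arbitrage exists)

Around MXN → SEK → CNY → MXN: 1 ÷ 1.6991 × 0.70452 ÷ 0.42172 = 0.983219
Product < 1; profitable direction is MXN → CNY → SEK → MXN.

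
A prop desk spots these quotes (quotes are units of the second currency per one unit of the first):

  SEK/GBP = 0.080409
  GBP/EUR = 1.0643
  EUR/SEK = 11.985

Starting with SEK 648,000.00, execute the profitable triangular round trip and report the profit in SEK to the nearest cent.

Profit: SEK 16,632.80

Profitable loop is SEK → GBP → EUR → SEK:
SEK 648,000.00 × 0.080409 = GBP 52,105.03
GBP 52,105.03 × 1.0643 = EUR 55,455.39
EUR 55,455.39 × 11.985 = SEK 664,632.80
Profit = SEK 664,632.80 − SEK 648,000.00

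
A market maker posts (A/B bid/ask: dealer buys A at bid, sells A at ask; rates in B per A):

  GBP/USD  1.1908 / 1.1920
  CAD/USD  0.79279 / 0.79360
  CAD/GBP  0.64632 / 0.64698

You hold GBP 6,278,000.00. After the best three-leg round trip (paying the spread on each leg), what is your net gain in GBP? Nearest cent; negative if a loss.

Best loop GBP → CAD → USD → GBP:
GBP 6,278,000.00 ÷ 0.64698 (buy CAD at ask) = CAD 9,703,545.70
CAD 9,703,545.70 × 0.79279 (sell CAD at bid) = USD 7,692,874.00
USD 7,692,874.00 ÷ 1.1920 (buy GBP at ask) = GBP 6,453,753.36

Net profit: GBP 175,753.36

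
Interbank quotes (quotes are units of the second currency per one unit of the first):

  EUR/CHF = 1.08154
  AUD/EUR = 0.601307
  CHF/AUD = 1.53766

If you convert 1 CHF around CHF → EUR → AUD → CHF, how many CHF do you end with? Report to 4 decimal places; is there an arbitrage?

1.0000 (no arbitrage)

Around CHF → EUR → AUD → CHF: 1 ÷ 1.08154 ÷ 0.601307 ÷ 1.53766 = 1.000002
Product ≈ 1 (deviation 0.000%, within rounding noise).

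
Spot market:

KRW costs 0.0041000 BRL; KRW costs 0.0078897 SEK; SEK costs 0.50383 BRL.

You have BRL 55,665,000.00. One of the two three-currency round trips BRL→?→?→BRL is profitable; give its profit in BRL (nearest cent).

Profit: BRL 1,749,496.00

Profitable loop is BRL → SEK → KRW → BRL:
BRL 55,665,000.00 ÷ 0.50383 = SEK 110,483,694.90
SEK 110,483,694.90 ÷ 0.0078897 = KRW 14,003,535,609
KRW 14,003,535,609 × 0.0041000 = BRL 57,414,496.00
Profit = BRL 57,414,496.00 − BRL 55,665,000.00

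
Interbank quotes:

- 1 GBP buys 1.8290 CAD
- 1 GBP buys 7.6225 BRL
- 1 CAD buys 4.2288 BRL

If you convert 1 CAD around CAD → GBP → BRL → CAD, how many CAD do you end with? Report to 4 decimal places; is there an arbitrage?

Around CAD → GBP → BRL → CAD: 1 ÷ 1.8290 × 7.6225 ÷ 4.2288 = 0.985523
Product < 1; profitable direction is CAD → BRL → GBP → CAD.

0.9855 (arbitrage exists)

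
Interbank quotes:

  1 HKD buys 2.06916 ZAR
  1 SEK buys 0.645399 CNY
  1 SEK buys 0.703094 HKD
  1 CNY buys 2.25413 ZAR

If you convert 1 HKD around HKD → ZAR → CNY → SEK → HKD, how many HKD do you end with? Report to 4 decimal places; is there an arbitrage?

1.0000 (no arbitrage)

Around HKD → ZAR → CNY → SEK → HKD: 1 × 2.06916 ÷ 2.25413 ÷ 0.645399 × 0.703094 = 1.000001
Product ≈ 1 (deviation 0.000%, within rounding noise).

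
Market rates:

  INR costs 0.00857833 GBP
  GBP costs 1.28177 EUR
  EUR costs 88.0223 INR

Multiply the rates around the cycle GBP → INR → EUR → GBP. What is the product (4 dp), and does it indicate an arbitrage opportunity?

Around GBP → INR → EUR → GBP: 1 ÷ 0.00857833 ÷ 88.0223 ÷ 1.28177 = 1.033224
Product > 1; profitable direction is GBP → INR → EUR → GBP.

1.0332 (arbitrage exists)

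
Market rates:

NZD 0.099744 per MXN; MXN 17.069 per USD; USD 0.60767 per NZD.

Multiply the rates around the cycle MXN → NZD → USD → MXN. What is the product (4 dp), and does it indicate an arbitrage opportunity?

Around MXN → NZD → USD → MXN: 1 × 0.099744 × 0.60767 × 17.069 = 1.034577
Product > 1; profitable direction is MXN → NZD → USD → MXN.

1.0346 (arbitrage exists)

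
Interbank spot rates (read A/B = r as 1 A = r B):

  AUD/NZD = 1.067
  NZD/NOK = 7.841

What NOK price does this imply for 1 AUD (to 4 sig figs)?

AUD/NOK = 8.366

1 AUD × 1.067 = 1.067 NZD
1.067 NZD × 7.841 = 8.36635 NOK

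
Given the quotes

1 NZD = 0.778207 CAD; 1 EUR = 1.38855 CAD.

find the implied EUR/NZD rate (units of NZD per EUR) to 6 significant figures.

1 EUR × 1.38855 = 1.38855 CAD
1.38855 CAD ÷ 0.778207 = 1.78429 NZD

EUR/NZD = 1.78429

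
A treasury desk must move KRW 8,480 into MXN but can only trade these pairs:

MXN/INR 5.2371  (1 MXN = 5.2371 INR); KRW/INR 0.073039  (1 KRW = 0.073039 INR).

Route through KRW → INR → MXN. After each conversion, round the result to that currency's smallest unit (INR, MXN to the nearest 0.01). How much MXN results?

MXN 118.27

KRW 8,480 × 0.073039 = INR 619.37
INR 619.37 ÷ 5.2371 = MXN 118.27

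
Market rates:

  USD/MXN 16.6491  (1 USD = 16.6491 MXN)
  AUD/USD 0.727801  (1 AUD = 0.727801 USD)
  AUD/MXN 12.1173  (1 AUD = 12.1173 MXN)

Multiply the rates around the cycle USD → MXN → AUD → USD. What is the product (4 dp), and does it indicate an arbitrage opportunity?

Around USD → MXN → AUD → USD: 1 × 16.6491 ÷ 12.1173 × 0.727801 = 0.999994
Product ≈ 1 (deviation 0.001%, within rounding noise).

1.0000 (no arbitrage)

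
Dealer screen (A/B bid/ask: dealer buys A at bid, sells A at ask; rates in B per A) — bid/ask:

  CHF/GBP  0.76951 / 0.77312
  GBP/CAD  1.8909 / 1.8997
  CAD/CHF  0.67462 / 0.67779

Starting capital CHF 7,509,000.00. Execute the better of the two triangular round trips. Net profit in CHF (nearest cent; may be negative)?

Net profit: CHF 34,189.47

Best loop CHF → CAD → GBP → CHF:
CHF 7,509,000.00 ÷ 0.67779 (buy CAD at ask) = CAD 11,078,652.68
CAD 11,078,652.68 ÷ 1.8997 (buy GBP at ask) = GBP 5,831,790.64
GBP 5,831,790.64 ÷ 0.77312 (buy CHF at ask) = CHF 7,543,189.47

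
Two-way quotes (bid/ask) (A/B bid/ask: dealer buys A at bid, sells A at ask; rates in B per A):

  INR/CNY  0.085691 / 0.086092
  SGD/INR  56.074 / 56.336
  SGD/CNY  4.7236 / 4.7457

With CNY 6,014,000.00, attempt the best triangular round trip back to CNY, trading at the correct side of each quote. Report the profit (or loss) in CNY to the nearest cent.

Best loop CNY → SGD → INR → CNY:
CNY 6,014,000.00 ÷ 4.7457 (buy SGD at ask) = SGD 1,267,252.46
SGD 1,267,252.46 × 56.074 (sell SGD at bid) = INR 71,059,914.45
INR 71,059,914.45 × 0.085691 (sell INR at bid) = CNY 6,089,195.13

Net profit: CNY 75,195.13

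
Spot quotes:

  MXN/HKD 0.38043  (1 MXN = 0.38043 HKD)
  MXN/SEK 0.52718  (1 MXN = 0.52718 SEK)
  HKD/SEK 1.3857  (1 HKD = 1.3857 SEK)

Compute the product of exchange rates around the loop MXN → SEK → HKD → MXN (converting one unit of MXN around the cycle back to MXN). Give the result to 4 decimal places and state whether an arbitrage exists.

Around MXN → SEK → HKD → MXN: 1 × 0.52718 ÷ 1.3857 ÷ 0.38043 = 1.000034
Product ≈ 1 (deviation 0.003%, within rounding noise).

1.0000 (no arbitrage)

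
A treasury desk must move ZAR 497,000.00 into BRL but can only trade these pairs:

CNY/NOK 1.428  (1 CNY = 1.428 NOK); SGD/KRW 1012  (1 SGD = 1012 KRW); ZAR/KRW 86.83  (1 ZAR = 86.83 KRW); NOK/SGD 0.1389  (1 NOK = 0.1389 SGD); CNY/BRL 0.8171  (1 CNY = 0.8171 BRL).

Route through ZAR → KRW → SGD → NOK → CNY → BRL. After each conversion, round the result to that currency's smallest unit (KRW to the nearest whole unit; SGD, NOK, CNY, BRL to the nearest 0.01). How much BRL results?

ZAR 497,000.00 × 86.83 = KRW 43,154,510
KRW 43,154,510 ÷ 1012 = SGD 42,642.80
SGD 42,642.80 ÷ 0.1389 = NOK 307,003.60
NOK 307,003.60 ÷ 1.428 = CNY 214,988.52
CNY 214,988.52 × 0.8171 = BRL 175,667.12

BRL 175,667.12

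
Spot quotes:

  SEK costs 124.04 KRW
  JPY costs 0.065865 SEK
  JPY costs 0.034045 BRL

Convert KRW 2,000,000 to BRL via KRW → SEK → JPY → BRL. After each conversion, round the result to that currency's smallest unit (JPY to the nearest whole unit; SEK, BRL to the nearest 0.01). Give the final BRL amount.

KRW 2,000,000 ÷ 124.04 = SEK 16,123.83
SEK 16,123.83 ÷ 0.065865 = JPY 244,801
JPY 244,801 × 0.034045 = BRL 8,334.25

BRL 8,334.25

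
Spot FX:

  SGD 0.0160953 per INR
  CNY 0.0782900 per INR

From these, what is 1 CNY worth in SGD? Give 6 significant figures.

CNY/SGD = 0.205586

1 CNY ÷ 0.0782900 = 12.773 INR
12.773 INR × 0.0160953 = 0.205586 SGD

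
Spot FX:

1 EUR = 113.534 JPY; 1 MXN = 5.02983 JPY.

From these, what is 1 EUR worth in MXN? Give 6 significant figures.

1 EUR × 113.534 = 113.534 JPY
113.534 JPY ÷ 5.02983 = 22.5721 MXN

EUR/MXN = 22.5721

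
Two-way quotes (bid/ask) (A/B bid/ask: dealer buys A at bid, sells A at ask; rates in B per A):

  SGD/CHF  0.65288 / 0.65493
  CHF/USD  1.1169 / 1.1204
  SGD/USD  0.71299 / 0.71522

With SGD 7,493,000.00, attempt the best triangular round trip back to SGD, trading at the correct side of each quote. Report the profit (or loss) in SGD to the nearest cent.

Net profit: SGD 146,478.94

Best loop SGD → CHF → USD → SGD:
SGD 7,493,000.00 × 0.65288 (sell SGD at bid) = CHF 4,892,029.84
CHF 4,892,029.84 × 1.1169 (sell CHF at bid) = USD 5,463,908.13
USD 5,463,908.13 ÷ 0.71522 (buy SGD at ask) = SGD 7,639,478.94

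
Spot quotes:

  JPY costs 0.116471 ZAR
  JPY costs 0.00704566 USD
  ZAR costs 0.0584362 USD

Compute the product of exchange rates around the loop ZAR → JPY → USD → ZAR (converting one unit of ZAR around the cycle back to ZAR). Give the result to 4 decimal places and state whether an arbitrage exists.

1.0352 (arbitrage exists)

Around ZAR → JPY → USD → ZAR: 1 ÷ 0.116471 × 0.00704566 ÷ 0.0584362 = 1.035194
Product > 1; profitable direction is ZAR → JPY → USD → ZAR.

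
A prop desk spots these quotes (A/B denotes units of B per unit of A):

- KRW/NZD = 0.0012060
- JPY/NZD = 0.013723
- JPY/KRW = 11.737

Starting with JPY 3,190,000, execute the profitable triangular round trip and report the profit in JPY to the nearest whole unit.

Profitable loop is JPY → KRW → NZD → JPY:
JPY 3,190,000 × 11.737 = KRW 37,441,030
KRW 37,441,030 × 0.0012060 = NZD 45,153.88
NZD 45,153.88 ÷ 0.013723 = JPY 3,290,380
Profit = JPY 3,290,380 − JPY 3,190,000

Profit: JPY 100,380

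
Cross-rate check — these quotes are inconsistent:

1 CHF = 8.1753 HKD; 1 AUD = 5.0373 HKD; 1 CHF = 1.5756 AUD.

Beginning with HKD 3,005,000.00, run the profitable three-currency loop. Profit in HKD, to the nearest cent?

Profitable loop is HKD → AUD → CHF → HKD:
HKD 3,005,000.00 ÷ 5.0373 = AUD 596,549.74
AUD 596,549.74 ÷ 1.5756 = CHF 378,617.50
CHF 378,617.50 × 8.1753 = HKD 3,095,311.68
Profit = HKD 3,095,311.68 − HKD 3,005,000.00

Profit: HKD 90,311.68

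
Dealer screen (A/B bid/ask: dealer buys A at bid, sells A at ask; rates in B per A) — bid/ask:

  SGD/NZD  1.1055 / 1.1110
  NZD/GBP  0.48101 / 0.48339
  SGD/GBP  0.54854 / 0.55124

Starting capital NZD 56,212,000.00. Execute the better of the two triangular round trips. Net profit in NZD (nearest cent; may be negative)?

Best loop NZD → SGD → GBP → NZD:
NZD 56,212,000.00 ÷ 1.1110 (buy SGD at ask) = SGD 50,595,859.59
SGD 50,595,859.59 × 0.54854 (sell SGD at bid) = GBP 27,753,852.82
GBP 27,753,852.82 ÷ 0.48339 (buy NZD at ask) = NZD 57,415,033.03

Net profit: NZD 1,203,033.03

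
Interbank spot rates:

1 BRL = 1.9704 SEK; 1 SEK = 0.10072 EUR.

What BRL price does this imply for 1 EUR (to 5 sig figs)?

EUR/BRL = 5.0388

1 EUR ÷ 0.10072 = 9.92851 SEK
9.92851 SEK ÷ 1.9704 = 5.03883 BRL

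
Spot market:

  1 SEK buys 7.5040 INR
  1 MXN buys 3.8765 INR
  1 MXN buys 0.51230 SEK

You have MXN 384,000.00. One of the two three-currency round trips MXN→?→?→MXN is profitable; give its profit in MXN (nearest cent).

Profitable loop is MXN → INR → SEK → MXN:
MXN 384,000.00 × 3.8765 = INR 1,488,576.00
INR 1,488,576.00 ÷ 7.5040 = SEK 198,371.00
SEK 198,371.00 ÷ 0.51230 = MXN 387,216.48
Profit = MXN 387,216.48 − MXN 384,000.00

Profit: MXN 3,216.48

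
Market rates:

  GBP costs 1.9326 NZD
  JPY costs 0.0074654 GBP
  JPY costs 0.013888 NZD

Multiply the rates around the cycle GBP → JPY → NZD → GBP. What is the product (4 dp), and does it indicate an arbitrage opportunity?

0.9626 (arbitrage exists)

Around GBP → JPY → NZD → GBP: 1 ÷ 0.0074654 × 0.013888 ÷ 1.9326 = 0.962597
Product < 1; profitable direction is GBP → NZD → JPY → GBP.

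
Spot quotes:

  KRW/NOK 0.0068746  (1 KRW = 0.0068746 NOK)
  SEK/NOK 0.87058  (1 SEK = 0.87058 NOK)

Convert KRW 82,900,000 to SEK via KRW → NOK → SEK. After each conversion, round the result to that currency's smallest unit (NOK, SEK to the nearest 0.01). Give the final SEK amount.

SEK 654,626.04

KRW 82,900,000 × 0.0068746 = NOK 569,904.34
NOK 569,904.34 ÷ 0.87058 = SEK 654,626.04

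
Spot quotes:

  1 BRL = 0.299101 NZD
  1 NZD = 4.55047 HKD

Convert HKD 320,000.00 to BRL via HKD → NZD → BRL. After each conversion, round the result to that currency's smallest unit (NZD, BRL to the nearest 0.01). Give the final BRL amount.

HKD 320,000.00 ÷ 4.55047 = NZD 70,322.41
NZD 70,322.41 ÷ 0.299101 = BRL 235,112.59

BRL 235,112.59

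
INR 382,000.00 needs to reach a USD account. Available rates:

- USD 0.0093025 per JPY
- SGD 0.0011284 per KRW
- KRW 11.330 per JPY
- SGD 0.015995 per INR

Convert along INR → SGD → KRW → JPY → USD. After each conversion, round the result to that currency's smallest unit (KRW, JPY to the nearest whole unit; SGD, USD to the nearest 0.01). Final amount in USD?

INR 382,000.00 × 0.015995 = SGD 6,110.09
SGD 6,110.09 ÷ 0.0011284 = KRW 5,414,826
KRW 5,414,826 ÷ 11.330 = JPY 477,919
JPY 477,919 × 0.0093025 = USD 4,445.84

USD 4,445.84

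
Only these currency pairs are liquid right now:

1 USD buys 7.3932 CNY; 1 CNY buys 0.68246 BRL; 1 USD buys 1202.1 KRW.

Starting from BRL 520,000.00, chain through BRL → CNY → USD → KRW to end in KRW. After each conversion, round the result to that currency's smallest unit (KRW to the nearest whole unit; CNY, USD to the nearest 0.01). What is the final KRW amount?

BRL 520,000.00 ÷ 0.68246 = CNY 761,949.42
CNY 761,949.42 ÷ 7.3932 = USD 103,060.84
USD 103,060.84 × 1202.1 = KRW 123,889,436

KRW 123,889,436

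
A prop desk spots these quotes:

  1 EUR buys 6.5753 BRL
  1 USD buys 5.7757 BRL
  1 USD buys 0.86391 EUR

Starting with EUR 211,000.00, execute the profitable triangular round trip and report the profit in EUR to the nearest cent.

Profit: EUR 3,537.40

Profitable loop is EUR → USD → BRL → EUR:
EUR 211,000.00 ÷ 0.86391 = USD 244,238.40
USD 244,238.40 × 5.7757 = BRL 1,410,647.75
BRL 1,410,647.75 ÷ 6.5753 = EUR 214,537.40
Profit = EUR 214,537.40 − EUR 211,000.00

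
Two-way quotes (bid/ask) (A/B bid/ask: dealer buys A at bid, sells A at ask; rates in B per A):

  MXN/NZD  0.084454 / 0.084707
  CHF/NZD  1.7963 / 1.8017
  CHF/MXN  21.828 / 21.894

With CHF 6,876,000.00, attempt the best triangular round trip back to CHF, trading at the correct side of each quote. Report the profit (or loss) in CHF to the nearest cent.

Best loop CHF → MXN → NZD → CHF:
CHF 6,876,000.00 × 21.828 (sell CHF at bid) = MXN 150,089,328.00
MXN 150,089,328.00 × 0.084454 (sell MXN at bid) = NZD 12,675,644.11
NZD 12,675,644.11 ÷ 1.8017 (buy CHF at ask) = CHF 7,035,379.98

Net profit: CHF 159,379.98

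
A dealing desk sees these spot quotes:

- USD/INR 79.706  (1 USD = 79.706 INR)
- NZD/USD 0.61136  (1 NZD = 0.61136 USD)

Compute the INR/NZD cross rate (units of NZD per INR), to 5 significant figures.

1 INR ÷ 79.706 = 0.0125461 USD
0.0125461 USD ÷ 0.61136 = 0.0205216 NZD

INR/NZD = 0.020522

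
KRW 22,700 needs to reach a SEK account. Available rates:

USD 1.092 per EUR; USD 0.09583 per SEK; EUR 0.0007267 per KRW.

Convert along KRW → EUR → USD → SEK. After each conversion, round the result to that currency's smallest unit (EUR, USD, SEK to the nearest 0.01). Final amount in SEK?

SEK 188.04

KRW 22,700 × 0.0007267 = EUR 16.50
EUR 16.50 × 1.092 = USD 18.02
USD 18.02 ÷ 0.09583 = SEK 188.04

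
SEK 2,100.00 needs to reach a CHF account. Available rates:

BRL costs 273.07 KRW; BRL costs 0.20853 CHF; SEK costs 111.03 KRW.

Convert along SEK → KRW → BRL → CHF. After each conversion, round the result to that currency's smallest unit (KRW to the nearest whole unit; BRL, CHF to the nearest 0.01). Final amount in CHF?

SEK 2,100.00 × 111.03 = KRW 233,163
KRW 233,163 ÷ 273.07 = BRL 853.86
BRL 853.86 × 0.20853 = CHF 178.06

CHF 178.06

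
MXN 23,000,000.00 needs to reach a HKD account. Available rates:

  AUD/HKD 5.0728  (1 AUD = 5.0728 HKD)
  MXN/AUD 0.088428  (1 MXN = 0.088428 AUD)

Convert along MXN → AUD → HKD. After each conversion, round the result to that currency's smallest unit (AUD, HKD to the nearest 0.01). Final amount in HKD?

MXN 23,000,000.00 × 0.088428 = AUD 2,033,844.00
AUD 2,033,844.00 × 5.0728 = HKD 10,317,283.84

HKD 10,317,283.84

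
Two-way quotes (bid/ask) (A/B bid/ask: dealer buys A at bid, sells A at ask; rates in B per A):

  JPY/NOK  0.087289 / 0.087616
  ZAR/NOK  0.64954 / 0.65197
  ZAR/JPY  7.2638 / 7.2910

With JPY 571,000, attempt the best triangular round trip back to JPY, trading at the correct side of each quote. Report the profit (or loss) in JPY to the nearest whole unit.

Best loop JPY → ZAR → NOK → JPY:
JPY 571,000 ÷ 7.2910 (buy ZAR at ask) = ZAR 78,315.73
ZAR 78,315.73 × 0.64954 (sell ZAR at bid) = NOK 50,869.20
NOK 50,869.20 ÷ 0.087616 (buy JPY at ask) = JPY 580,593

Net profit: JPY 9,593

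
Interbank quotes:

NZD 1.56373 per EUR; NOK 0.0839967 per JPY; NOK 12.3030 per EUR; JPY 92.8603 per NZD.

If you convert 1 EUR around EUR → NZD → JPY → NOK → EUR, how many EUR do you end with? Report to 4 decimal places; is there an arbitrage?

0.9914 (arbitrage exists)

Around EUR → NZD → JPY → NOK → EUR: 1 × 1.56373 × 92.8603 × 0.0839967 ÷ 12.3030 = 0.991387
Product < 1; profitable direction is EUR → NOK → JPY → NZD → EUR.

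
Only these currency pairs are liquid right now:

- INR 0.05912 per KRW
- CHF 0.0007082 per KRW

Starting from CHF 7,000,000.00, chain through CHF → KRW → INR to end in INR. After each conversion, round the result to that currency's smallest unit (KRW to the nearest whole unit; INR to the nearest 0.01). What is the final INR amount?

CHF 7,000,000.00 ÷ 0.0007082 = KRW 9,884,213,499
KRW 9,884,213,499 × 0.05912 = INR 584,354,702.06

INR 584,354,702.06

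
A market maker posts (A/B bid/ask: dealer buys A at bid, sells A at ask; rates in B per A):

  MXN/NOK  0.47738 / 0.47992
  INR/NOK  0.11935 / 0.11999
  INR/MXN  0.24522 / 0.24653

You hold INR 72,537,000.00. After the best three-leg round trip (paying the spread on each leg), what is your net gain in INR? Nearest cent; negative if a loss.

Best loop INR → NOK → MXN → INR:
INR 72,537,000.00 × 0.11935 (sell INR at bid) = NOK 8,657,290.95
NOK 8,657,290.95 ÷ 0.47992 (buy MXN at ask) = MXN 18,039,029.32
MXN 18,039,029.32 ÷ 0.24653 (buy INR at ask) = INR 73,171,741.04

Net profit: INR 634,741.04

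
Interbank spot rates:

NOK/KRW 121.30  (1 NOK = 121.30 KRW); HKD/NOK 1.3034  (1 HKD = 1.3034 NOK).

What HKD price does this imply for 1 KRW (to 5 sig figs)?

KRW/HKD = 0.0063250

1 KRW ÷ 121.30 = 0.00824402 NOK
0.00824402 NOK ÷ 1.3034 = 0.00632501 HKD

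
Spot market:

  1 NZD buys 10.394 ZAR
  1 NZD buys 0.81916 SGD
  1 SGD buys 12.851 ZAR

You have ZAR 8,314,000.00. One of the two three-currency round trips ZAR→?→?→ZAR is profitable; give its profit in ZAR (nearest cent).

Profitable loop is ZAR → NZD → SGD → ZAR:
ZAR 8,314,000.00 ÷ 10.394 = NZD 799,884.55
NZD 799,884.55 × 0.81916 = SGD 655,233.43
SGD 655,233.43 × 12.851 = ZAR 8,420,404.77
Profit = ZAR 8,420,404.77 − ZAR 8,314,000.00

Profit: ZAR 106,404.77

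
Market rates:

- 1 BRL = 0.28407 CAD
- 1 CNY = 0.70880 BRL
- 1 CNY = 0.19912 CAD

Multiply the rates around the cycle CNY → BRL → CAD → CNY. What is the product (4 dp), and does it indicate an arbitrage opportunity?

1.0112 (arbitrage exists)

Around CNY → BRL → CAD → CNY: 1 × 0.70880 × 0.28407 ÷ 0.19912 = 1.011193
Product > 1; profitable direction is CNY → BRL → CAD → CNY.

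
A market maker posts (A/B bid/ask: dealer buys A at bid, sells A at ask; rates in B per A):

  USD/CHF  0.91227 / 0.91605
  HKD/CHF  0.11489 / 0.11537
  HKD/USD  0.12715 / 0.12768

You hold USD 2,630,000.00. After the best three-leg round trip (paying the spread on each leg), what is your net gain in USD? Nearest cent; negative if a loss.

Net profit: USD 14,250.61

Best loop USD → CHF → HKD → USD:
USD 2,630,000.00 × 0.91227 (sell USD at bid) = CHF 2,399,270.10
CHF 2,399,270.10 ÷ 0.11537 (buy HKD at ask) = HKD 20,796,308.40
HKD 20,796,308.40 × 0.12715 (sell HKD at bid) = USD 2,644,250.61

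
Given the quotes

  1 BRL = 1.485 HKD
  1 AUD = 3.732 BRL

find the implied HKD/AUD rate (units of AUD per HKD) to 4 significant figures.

HKD/AUD = 0.1804

1 HKD ÷ 1.485 = 0.673401 BRL
0.673401 BRL ÷ 3.732 = 0.18044 AUD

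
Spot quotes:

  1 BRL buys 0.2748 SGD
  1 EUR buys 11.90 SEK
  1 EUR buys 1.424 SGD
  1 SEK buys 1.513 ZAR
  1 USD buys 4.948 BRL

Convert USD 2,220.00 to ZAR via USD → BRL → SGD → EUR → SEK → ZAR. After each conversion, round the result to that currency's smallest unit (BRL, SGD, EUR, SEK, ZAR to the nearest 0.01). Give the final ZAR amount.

USD 2,220.00 × 4.948 = BRL 10,984.56
BRL 10,984.56 × 0.2748 = SGD 3,018.56
SGD 3,018.56 ÷ 1.424 = EUR 2,119.78
EUR 2,119.78 × 11.90 = SEK 25,225.38
SEK 25,225.38 × 1.513 = ZAR 38,166.00

ZAR 38,166.00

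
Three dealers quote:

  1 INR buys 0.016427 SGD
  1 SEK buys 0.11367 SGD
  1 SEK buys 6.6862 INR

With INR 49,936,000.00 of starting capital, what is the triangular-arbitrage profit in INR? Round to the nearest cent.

Profit: INR 1,743,938.83

Profitable loop is INR → SEK → SGD → INR:
INR 49,936,000.00 ÷ 6.6862 = SEK 7,468,517.24
SEK 7,468,517.24 × 0.11367 = SGD 848,946.36
SGD 848,946.36 ÷ 0.016427 = INR 51,679,938.83
Profit = INR 51,679,938.83 − INR 49,936,000.00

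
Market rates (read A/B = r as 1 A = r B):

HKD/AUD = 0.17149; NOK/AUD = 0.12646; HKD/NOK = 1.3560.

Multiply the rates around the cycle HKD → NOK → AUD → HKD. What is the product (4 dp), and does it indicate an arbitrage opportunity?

0.9999 (no arbitrage)

Around HKD → NOK → AUD → HKD: 1 × 1.3560 × 0.12646 ÷ 0.17149 = 0.999940
Product ≈ 1 (deviation 0.006%, within rounding noise).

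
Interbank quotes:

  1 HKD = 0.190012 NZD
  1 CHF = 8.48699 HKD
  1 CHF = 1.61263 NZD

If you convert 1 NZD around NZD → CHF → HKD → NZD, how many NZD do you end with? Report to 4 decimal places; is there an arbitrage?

1.0000 (no arbitrage)

Around NZD → CHF → HKD → NZD: 1 ÷ 1.61263 × 8.48699 × 0.190012 = 1.000000
Product ≈ 1 (deviation 0.000%, within rounding noise).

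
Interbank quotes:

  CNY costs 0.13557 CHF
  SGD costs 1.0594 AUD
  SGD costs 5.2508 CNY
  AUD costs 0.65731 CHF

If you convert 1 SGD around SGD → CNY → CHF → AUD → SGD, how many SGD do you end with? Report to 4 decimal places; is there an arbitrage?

1.0223 (arbitrage exists)

Around SGD → CNY → CHF → AUD → SGD: 1 × 5.2508 × 0.13557 ÷ 0.65731 ÷ 1.0594 = 1.022254
Product > 1; profitable direction is SGD → CNY → CHF → AUD → SGD.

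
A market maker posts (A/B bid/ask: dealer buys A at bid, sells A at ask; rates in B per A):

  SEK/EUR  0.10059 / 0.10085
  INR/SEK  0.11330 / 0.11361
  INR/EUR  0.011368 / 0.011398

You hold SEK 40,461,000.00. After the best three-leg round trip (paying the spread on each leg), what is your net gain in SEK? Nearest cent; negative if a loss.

Best loop SEK → EUR → INR → SEK:
SEK 40,461,000.00 × 0.10059 (sell SEK at bid) = EUR 4,069,971.99
EUR 4,069,971.99 ÷ 0.011398 (buy INR at ask) = INR 357,077,732.06
INR 357,077,732.06 × 0.11330 (sell INR at bid) = SEK 40,456,907.04

Net result: SEK -4,092.96 (no profitable arbitrage after spreads)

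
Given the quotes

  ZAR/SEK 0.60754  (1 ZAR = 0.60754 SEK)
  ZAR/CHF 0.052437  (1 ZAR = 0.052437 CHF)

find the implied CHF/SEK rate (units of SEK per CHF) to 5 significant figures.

CHF/SEK = 11.586

1 CHF ÷ 0.052437 = 19.0705 ZAR
19.0705 ZAR × 0.60754 = 11.5861 SEK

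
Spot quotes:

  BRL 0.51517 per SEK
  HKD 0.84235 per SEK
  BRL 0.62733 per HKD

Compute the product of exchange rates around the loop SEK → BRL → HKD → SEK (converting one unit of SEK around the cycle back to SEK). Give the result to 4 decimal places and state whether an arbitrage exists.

Around SEK → BRL → HKD → SEK: 1 × 0.51517 ÷ 0.62733 ÷ 0.84235 = 0.974904
Product < 1; profitable direction is SEK → HKD → BRL → SEK.

0.9749 (arbitrage exists)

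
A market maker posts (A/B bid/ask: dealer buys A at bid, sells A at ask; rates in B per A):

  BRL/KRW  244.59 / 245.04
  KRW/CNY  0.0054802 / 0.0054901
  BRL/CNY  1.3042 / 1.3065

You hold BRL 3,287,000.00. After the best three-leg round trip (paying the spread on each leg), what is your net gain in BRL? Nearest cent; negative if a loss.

Best loop BRL → KRW → CNY → BRL:
BRL 3,287,000.00 × 244.59 (sell BRL at bid) = KRW 803,967,330
KRW 803,967,330 × 0.0054802 (sell KRW at bid) = CNY 4,405,901.76
CNY 4,405,901.76 ÷ 1.3065 (buy BRL at ask) = BRL 3,372,293.73

Net profit: BRL 85,293.73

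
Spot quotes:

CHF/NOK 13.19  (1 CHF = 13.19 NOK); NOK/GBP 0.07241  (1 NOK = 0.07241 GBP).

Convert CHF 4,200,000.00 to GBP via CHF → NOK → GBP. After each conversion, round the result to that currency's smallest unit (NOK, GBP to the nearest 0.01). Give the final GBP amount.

GBP 4,011,369.18

CHF 4,200,000.00 × 13.19 = NOK 55,398,000.00
NOK 55,398,000.00 × 0.07241 = GBP 4,011,369.18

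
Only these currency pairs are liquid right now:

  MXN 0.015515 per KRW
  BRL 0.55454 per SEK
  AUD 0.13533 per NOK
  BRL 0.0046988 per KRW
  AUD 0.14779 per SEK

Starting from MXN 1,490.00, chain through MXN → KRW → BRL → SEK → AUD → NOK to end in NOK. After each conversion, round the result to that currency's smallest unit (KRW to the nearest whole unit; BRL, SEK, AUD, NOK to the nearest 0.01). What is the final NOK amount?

MXN 1,490.00 ÷ 0.015515 = KRW 96,036
KRW 96,036 × 0.0046988 = BRL 451.25
BRL 451.25 ÷ 0.55454 = SEK 813.74
SEK 813.74 × 0.14779 = AUD 120.26
AUD 120.26 ÷ 0.13533 = NOK 888.64

NOK 888.64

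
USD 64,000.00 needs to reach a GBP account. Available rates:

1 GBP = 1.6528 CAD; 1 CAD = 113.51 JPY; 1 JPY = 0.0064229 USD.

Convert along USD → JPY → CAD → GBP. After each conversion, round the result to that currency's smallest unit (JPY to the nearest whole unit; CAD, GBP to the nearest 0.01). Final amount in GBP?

USD 64,000.00 ÷ 0.0064229 = JPY 9,964,346
JPY 9,964,346 ÷ 113.51 = CAD 87,783.86
CAD 87,783.86 ÷ 1.6528 = GBP 53,112.21

GBP 53,112.21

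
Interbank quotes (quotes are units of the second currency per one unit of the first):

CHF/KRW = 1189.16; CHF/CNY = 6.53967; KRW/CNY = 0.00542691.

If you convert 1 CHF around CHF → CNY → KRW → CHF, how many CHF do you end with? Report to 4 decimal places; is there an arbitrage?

Around CHF → CNY → KRW → CHF: 1 × 6.53967 ÷ 0.00542691 ÷ 1189.16 = 1.013358
Product > 1; profitable direction is CHF → CNY → KRW → CHF.

1.0134 (arbitrage exists)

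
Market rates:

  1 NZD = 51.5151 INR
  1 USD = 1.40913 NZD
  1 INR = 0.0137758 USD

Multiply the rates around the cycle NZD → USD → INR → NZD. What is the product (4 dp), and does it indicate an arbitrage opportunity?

Around NZD → USD → INR → NZD: 1 ÷ 1.40913 ÷ 0.0137758 ÷ 51.5151 = 0.999994
Product ≈ 1 (deviation 0.001%, within rounding noise).

1.0000 (no arbitrage)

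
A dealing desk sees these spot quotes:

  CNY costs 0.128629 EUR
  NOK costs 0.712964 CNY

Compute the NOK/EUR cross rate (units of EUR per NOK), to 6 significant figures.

NOK/EUR = 0.0917078

1 NOK × 0.712964 = 0.712964 CNY
0.712964 CNY × 0.128629 = 0.0917078 EUR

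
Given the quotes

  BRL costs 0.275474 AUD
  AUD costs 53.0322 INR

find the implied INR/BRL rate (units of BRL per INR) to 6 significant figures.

1 INR ÷ 53.0322 = 0.0188565 AUD
0.0188565 AUD ÷ 0.275474 = 0.068451 BRL

INR/BRL = 0.0684510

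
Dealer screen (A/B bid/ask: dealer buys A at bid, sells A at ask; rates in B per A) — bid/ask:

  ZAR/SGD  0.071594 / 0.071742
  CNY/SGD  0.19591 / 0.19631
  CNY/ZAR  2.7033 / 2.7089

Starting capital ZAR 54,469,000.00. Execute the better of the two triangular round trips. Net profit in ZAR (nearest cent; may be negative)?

Best loop ZAR → CNY → SGD → ZAR:
ZAR 54,469,000.00 ÷ 2.7089 (buy CNY at ask) = CNY 20,107,423.68
CNY 20,107,423.68 × 0.19591 (sell CNY at bid) = SGD 3,939,245.37
SGD 3,939,245.37 ÷ 0.071742 (buy ZAR at ask) = ZAR 54,908,496.73

Net profit: ZAR 439,496.73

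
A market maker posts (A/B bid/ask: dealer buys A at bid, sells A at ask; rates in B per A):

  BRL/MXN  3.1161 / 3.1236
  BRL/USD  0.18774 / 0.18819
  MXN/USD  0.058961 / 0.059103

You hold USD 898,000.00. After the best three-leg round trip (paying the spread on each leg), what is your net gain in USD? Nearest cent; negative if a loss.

Net profit: USD 15,204.85

Best loop USD → MXN → BRL → USD:
USD 898,000.00 ÷ 0.059103 (buy MXN at ask) = MXN 15,193,814.19
MXN 15,193,814.19 ÷ 3.1236 (buy BRL at ask) = BRL 4,864,199.70
BRL 4,864,199.70 × 0.18774 (sell BRL at bid) = USD 913,204.85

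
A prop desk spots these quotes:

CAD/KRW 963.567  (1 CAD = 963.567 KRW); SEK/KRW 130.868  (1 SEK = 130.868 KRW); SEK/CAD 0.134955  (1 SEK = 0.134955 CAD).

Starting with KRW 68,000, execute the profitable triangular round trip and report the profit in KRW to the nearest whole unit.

Profitable loop is KRW → CAD → SEK → KRW:
KRW 68,000 ÷ 963.567 = CAD 70.57
CAD 70.57 ÷ 0.134955 = SEK 522.92
SEK 522.92 × 130.868 = KRW 68,434
Profit = KRW 68,434 − KRW 68,000

Profit: KRW 434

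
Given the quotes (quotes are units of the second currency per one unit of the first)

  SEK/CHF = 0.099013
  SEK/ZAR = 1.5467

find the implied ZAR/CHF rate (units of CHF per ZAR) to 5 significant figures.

1 ZAR ÷ 1.5467 = 0.646538 SEK
0.646538 SEK × 0.099013 = 0.0640156 CHF

ZAR/CHF = 0.064016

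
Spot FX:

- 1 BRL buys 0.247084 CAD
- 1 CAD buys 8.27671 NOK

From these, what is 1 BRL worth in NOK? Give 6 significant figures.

BRL/NOK = 2.04504

1 BRL × 0.247084 = 0.247084 CAD
0.247084 CAD × 8.27671 = 2.04504 NOK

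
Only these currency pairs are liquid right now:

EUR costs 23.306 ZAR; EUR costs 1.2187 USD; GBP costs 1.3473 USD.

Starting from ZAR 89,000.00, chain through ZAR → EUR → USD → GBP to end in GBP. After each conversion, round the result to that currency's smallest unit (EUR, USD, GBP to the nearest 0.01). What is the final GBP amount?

GBP 3,454.26

ZAR 89,000.00 ÷ 23.306 = EUR 3,818.76
EUR 3,818.76 × 1.2187 = USD 4,653.92
USD 4,653.92 ÷ 1.3473 = GBP 3,454.26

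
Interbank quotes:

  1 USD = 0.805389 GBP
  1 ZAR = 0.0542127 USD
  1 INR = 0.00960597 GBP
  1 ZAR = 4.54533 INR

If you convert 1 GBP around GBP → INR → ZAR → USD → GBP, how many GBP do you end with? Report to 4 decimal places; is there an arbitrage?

1.0000 (no arbitrage)

Around GBP → INR → ZAR → USD → GBP: 1 ÷ 0.00960597 ÷ 4.54533 × 0.0542127 × 0.805389 = 1.000000
Product ≈ 1 (deviation 0.000%, within rounding noise).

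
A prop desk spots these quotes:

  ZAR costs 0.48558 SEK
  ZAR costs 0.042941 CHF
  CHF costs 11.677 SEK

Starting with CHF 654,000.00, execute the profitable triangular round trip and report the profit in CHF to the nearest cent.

Profitable loop is CHF → SEK → ZAR → CHF:
CHF 654,000.00 × 11.677 = SEK 7,636,758.00
SEK 7,636,758.00 ÷ 0.48558 = ZAR 15,727,085.14
ZAR 15,727,085.14 × 0.042941 = CHF 675,336.76
Profit = CHF 675,336.76 − CHF 654,000.00

Profit: CHF 21,336.76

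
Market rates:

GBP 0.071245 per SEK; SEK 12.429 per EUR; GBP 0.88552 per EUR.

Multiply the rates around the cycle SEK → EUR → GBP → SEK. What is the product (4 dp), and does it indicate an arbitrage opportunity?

Around SEK → EUR → GBP → SEK: 1 ÷ 12.429 × 0.88552 ÷ 0.071245 = 1.000018
Product ≈ 1 (deviation 0.002%, within rounding noise).

1.0000 (no arbitrage)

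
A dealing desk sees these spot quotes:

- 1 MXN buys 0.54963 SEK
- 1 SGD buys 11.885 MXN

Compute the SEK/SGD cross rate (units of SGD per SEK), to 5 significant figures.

1 SEK ÷ 0.54963 = 1.81941 MXN
1.81941 MXN ÷ 11.885 = 0.153084 SGD

SEK/SGD = 0.15308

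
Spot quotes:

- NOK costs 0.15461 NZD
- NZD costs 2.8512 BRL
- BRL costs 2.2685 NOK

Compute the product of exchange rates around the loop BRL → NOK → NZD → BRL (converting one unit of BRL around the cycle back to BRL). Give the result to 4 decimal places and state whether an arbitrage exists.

1.0000 (no arbitrage)

Around BRL → NOK → NZD → BRL: 1 × 2.2685 × 0.15461 × 2.8512 = 1.000009
Product ≈ 1 (deviation 0.001%, within rounding noise).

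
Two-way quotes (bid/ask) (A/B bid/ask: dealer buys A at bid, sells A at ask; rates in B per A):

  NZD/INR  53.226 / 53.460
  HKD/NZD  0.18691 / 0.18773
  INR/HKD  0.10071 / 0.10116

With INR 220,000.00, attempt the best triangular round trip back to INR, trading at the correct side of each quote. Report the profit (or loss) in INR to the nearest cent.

Best loop INR → HKD → NZD → INR:
INR 220,000.00 × 0.10071 (sell INR at bid) = HKD 22,156.20
HKD 22,156.20 × 0.18691 (sell HKD at bid) = NZD 4,141.22
NZD 4,141.22 × 53.226 (sell NZD at bid) = INR 220,420.33

Net profit: INR 420.33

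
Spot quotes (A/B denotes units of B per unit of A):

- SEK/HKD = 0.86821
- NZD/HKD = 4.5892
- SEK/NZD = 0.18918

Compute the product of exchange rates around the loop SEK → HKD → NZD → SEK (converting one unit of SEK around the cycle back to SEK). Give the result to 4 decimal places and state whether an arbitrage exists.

1.0000 (no arbitrage)

Around SEK → HKD → NZD → SEK: 1 × 0.86821 ÷ 4.5892 ÷ 0.18918 = 1.000029
Product ≈ 1 (deviation 0.003%, within rounding noise).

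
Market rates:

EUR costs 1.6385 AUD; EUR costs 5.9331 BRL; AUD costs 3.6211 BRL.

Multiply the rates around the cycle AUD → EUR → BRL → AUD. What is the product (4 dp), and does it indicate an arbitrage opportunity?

1.0000 (no arbitrage)

Around AUD → EUR → BRL → AUD: 1 ÷ 1.6385 × 5.9331 ÷ 3.6211 = 0.999988
Product ≈ 1 (deviation 0.001%, within rounding noise).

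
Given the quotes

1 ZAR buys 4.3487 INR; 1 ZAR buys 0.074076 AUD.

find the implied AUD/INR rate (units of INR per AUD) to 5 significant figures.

AUD/INR = 58.706

1 AUD ÷ 0.074076 = 13.4996 ZAR
13.4996 ZAR × 4.3487 = 58.7059 INR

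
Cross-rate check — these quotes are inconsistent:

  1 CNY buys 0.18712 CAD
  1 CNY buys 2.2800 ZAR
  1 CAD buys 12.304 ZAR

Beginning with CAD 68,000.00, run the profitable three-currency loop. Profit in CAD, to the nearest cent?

Profit: CAD 665.82

Profitable loop is CAD → ZAR → CNY → CAD:
CAD 68,000.00 × 12.304 = ZAR 836,672.00
ZAR 836,672.00 ÷ 2.2800 = CNY 366,961.40
CNY 366,961.40 × 0.18712 = CAD 68,665.82
Profit = CAD 68,665.82 − CAD 68,000.00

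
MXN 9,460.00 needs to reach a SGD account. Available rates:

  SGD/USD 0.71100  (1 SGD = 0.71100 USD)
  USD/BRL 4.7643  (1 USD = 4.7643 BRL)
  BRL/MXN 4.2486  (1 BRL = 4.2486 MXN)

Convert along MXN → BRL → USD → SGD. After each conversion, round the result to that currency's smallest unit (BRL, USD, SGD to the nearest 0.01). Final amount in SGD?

SGD 657.33

MXN 9,460.00 ÷ 4.2486 = BRL 2,226.62
BRL 2,226.62 ÷ 4.7643 = USD 467.36
USD 467.36 ÷ 0.71100 = SGD 657.33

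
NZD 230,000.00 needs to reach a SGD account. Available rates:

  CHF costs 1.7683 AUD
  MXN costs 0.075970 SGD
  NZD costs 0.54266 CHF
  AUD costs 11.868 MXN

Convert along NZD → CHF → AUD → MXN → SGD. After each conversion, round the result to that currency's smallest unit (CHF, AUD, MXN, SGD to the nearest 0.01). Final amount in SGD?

NZD 230,000.00 × 0.54266 = CHF 124,811.80
CHF 124,811.80 × 1.7683 = AUD 220,704.71
AUD 220,704.71 × 11.868 = MXN 2,619,323.50
MXN 2,619,323.50 × 0.075970 = SGD 198,990.01

SGD 198,990.01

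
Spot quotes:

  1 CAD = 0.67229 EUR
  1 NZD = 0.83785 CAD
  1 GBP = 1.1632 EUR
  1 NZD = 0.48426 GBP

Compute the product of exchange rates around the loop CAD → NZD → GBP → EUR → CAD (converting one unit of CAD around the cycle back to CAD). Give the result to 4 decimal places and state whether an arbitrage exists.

1.0000 (no arbitrage)

Around CAD → NZD → GBP → EUR → CAD: 1 ÷ 0.83785 × 0.48426 × 1.1632 ÷ 0.67229 = 1.000023
Product ≈ 1 (deviation 0.002%, within rounding noise).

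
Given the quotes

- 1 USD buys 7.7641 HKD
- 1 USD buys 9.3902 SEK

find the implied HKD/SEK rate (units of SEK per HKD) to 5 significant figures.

HKD/SEK = 1.2094

1 HKD ÷ 7.7641 = 0.128798 USD
0.128798 USD × 9.3902 = 1.20944 SEK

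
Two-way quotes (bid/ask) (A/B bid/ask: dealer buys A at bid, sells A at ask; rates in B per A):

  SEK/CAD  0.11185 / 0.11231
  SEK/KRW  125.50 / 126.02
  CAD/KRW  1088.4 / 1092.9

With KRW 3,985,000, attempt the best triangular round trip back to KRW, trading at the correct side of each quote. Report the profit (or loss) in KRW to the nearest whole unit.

Net profit: KRW 89,489

Best loop KRW → CAD → SEK → KRW:
KRW 3,985,000 ÷ 1092.9 (buy CAD at ask) = CAD 3,646.26
CAD 3,646.26 ÷ 0.11231 (buy SEK at ask) = SEK 32,466.05
SEK 32,466.05 × 125.50 (sell SEK at bid) = KRW 4,074,489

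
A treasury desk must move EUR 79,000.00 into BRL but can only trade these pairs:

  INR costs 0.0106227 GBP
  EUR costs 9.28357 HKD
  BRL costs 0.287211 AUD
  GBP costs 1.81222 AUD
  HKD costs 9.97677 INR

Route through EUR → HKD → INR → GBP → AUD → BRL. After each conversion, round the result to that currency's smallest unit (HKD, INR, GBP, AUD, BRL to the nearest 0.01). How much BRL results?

BRL 490,429.79

EUR 79,000.00 × 9.28357 = HKD 733,402.03
HKD 733,402.03 × 9.97677 = INR 7,316,983.37
INR 7,316,983.37 × 0.0106227 = GBP 77,726.12
GBP 77,726.12 × 1.81222 = AUD 140,856.83
AUD 140,856.83 ÷ 0.287211 = BRL 490,429.79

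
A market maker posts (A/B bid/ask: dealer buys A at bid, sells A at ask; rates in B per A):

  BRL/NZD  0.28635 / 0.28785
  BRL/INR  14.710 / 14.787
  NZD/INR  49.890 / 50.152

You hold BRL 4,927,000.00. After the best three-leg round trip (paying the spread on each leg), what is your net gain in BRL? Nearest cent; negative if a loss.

Net profit: BRL 93,428.02

Best loop BRL → INR → NZD → BRL:
BRL 4,927,000.00 × 14.710 (sell BRL at bid) = INR 72,476,170.00
INR 72,476,170.00 ÷ 50.152 (buy NZD at ask) = NZD 1,445,130.20
NZD 1,445,130.20 ÷ 0.28785 (buy BRL at ask) = BRL 5,020,428.02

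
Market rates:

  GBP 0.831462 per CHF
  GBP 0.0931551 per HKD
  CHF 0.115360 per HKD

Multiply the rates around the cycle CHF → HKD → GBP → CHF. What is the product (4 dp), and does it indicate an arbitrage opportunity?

0.9712 (arbitrage exists)

Around CHF → HKD → GBP → CHF: 1 ÷ 0.115360 × 0.0931551 ÷ 0.831462 = 0.971201
Product < 1; profitable direction is CHF → GBP → HKD → CHF.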